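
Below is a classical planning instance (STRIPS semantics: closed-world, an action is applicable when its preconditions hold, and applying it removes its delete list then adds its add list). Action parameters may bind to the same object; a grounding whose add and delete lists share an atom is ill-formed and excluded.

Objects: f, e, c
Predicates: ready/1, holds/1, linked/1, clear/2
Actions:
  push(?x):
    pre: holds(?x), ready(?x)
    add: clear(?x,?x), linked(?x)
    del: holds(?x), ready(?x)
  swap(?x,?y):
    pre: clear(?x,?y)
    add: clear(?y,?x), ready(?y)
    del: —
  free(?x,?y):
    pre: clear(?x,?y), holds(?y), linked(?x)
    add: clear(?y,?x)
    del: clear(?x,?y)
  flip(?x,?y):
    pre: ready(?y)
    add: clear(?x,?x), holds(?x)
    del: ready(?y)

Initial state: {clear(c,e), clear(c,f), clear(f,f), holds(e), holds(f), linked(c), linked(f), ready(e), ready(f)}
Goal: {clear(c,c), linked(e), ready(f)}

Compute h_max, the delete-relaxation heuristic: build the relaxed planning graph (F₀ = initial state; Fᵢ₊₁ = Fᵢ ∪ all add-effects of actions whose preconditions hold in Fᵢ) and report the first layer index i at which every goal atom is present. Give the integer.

F0 = init (9 atoms)
F1 = F0 ∪ {clear(c,c), clear(e,c), clear(e,e), clear(f,c), holds(c), linked(e)}  (15 atoms)
goal ⊆ F1  ⇒  h_max = 1

1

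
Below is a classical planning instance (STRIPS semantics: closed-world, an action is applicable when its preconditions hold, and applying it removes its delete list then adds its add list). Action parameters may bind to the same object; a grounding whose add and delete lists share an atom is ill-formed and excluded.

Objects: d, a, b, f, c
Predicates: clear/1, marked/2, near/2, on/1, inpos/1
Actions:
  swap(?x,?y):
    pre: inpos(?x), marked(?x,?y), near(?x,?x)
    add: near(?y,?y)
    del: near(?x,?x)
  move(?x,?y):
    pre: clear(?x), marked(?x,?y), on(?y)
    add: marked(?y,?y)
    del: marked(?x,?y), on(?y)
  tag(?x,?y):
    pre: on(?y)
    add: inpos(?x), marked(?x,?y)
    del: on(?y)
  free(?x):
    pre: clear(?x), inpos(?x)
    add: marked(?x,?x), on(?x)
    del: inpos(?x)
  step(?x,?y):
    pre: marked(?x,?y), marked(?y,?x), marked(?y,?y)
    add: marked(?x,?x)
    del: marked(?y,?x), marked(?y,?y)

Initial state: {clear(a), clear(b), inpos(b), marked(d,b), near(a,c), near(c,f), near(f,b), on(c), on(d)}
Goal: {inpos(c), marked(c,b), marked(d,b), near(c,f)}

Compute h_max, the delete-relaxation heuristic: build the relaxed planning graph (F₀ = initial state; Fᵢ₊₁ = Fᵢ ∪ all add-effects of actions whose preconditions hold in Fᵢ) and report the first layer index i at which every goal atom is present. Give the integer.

F0 = init (9 atoms)
F1 = F0 ∪ {inpos(a), inpos(c), inpos(d), inpos(f), marked(a,c), marked(a,d), marked(b,b), marked(b,c), marked(b,d), marked(c,c), marked(c,d), marked(d,c), marked(d,d), marked(f,c), marked(f,d), on(b)}  (25 atoms)
F2 = F1 ∪ {marked(a,a), marked(a,b), marked(c,b), marked(f,b), on(a)}  (30 atoms)
goal ⊆ F2  ⇒  h_max = 2

2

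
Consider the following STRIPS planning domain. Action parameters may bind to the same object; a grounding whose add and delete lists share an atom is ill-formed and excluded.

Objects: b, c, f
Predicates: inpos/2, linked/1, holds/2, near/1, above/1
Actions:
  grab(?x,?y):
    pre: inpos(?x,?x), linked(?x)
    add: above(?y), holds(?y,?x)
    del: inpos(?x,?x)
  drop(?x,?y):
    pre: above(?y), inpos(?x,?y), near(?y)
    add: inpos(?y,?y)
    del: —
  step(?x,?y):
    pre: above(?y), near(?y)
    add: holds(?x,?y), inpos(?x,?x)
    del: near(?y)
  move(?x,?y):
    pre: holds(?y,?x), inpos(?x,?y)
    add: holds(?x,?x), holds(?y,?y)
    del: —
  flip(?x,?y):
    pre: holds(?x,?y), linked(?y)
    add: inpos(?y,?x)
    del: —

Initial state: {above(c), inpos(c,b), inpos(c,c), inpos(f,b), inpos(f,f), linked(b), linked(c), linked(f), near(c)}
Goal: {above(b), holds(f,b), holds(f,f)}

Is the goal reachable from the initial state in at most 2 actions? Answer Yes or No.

No

1. grab(c,b)  →  {above(b), above(c), holds(b,c), inpos(c,b), inpos(f,b), inpos(f,f), linked(b), linked(c), linked(f), near(c)}
2. grab(f,f)  →  {above(b), above(c), above(f), holds(b,c), holds(f,f), inpos(c,b), inpos(f,b), linked(b), linked(c), linked(f), near(c)}
3. step(b,c)  →  {above(b), above(c), above(f), holds(b,c), holds(f,f), inpos(b,b), inpos(c,b), inpos(f,b), linked(b), linked(c), linked(f)}
4. grab(b,f)  →  {above(b), above(c), above(f), holds(b,c), holds(f,b), holds(f,f), inpos(c,b), inpos(f,b), linked(b), linked(c), linked(f)}
optimal plan length = 4; 4 > 2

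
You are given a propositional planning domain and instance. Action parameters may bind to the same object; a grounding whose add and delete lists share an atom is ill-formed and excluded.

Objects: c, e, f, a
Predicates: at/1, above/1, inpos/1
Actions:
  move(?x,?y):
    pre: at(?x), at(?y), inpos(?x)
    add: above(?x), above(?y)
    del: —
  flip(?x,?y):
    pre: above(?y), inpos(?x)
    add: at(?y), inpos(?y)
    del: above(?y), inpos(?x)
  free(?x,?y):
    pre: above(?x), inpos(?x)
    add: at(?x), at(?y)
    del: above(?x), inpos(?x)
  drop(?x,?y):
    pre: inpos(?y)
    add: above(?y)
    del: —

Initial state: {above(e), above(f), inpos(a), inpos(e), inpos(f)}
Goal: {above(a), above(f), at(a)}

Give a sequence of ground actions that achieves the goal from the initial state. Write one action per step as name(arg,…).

1. free(e,a)  →  {above(f), at(a), at(e), inpos(a), inpos(f)}
2. move(a,e)  →  {above(a), above(e), above(f), at(a), at(e), inpos(a), inpos(f)}

free(e,a); move(a,e)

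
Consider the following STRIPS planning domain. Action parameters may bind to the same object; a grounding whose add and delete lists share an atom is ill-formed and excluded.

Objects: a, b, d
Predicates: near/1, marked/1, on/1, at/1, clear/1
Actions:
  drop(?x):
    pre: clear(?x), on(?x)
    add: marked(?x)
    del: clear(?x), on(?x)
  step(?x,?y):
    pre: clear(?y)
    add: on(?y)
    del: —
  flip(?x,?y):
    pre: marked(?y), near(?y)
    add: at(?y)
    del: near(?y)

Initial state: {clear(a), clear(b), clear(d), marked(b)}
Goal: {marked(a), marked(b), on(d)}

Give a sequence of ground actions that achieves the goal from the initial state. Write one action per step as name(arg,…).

1. step(a,a)  →  {clear(a), clear(b), clear(d), marked(b), on(a)}
2. drop(a)  →  {clear(b), clear(d), marked(a), marked(b)}
3. step(a,d)  →  {clear(b), clear(d), marked(a), marked(b), on(d)}

step(a,a); drop(a); step(a,d)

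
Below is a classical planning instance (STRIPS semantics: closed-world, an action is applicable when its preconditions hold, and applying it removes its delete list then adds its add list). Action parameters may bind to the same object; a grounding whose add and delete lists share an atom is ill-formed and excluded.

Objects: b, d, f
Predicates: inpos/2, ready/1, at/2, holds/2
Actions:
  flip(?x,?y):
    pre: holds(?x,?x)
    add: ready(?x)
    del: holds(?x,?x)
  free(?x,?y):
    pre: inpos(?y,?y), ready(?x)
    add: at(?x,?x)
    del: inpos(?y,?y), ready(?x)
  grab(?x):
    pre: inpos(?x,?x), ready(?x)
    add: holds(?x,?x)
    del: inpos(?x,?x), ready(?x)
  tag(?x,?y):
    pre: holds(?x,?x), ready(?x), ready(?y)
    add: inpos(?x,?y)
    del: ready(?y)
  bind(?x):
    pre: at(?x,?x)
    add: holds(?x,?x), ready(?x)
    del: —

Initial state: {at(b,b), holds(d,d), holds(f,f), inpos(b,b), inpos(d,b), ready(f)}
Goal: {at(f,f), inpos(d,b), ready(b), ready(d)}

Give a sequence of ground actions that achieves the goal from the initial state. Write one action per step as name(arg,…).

flip(d,b); free(f,b); bind(b)

1. flip(d,b)  →  {at(b,b), holds(f,f), inpos(b,b), inpos(d,b), ready(d), ready(f)}
2. free(f,b)  →  {at(b,b), at(f,f), holds(f,f), inpos(d,b), ready(d)}
3. bind(b)  →  {at(b,b), at(f,f), holds(b,b), holds(f,f), inpos(d,b), ready(b), ready(d)}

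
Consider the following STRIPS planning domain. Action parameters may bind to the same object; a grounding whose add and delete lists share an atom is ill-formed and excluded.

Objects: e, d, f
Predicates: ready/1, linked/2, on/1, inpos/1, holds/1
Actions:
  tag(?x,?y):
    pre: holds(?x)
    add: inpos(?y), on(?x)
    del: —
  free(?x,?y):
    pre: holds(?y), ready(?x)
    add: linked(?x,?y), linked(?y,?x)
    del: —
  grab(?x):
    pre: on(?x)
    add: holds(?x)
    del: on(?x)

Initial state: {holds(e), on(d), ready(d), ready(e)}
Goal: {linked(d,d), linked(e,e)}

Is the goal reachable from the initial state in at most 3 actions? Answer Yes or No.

1. free(e,e)  →  {holds(e), linked(e,e), on(d), ready(d), ready(e)}
2. grab(d)  →  {holds(d), holds(e), linked(e,e), ready(d), ready(e)}
3. free(d,d)  →  {holds(d), holds(e), linked(d,d), linked(e,e), ready(d), ready(e)}
optimal plan length = 3; 3 ≤ 3

Yes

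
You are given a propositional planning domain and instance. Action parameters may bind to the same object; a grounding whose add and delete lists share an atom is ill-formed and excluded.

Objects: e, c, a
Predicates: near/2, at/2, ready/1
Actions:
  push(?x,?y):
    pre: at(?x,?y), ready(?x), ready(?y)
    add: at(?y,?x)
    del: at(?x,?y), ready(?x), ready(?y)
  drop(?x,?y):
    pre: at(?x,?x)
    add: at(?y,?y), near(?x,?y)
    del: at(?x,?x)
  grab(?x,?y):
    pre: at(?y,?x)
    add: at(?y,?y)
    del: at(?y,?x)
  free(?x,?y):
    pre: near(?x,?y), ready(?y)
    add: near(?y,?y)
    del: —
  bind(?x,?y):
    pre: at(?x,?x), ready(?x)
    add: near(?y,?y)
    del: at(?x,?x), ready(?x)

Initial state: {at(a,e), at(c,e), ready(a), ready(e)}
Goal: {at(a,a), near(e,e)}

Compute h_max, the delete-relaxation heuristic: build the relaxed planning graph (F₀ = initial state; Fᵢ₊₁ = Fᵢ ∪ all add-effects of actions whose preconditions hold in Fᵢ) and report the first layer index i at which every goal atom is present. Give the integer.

2

F0 = init (4 atoms)
F1 = F0 ∪ {at(a,a), at(c,c), at(e,a)}  (7 atoms)
F2 = F1 ∪ {at(e,e), near(a,a), near(a,c), near(a,e), near(c,a), near(c,c), near(c,e), near(e,e)}  (15 atoms)
goal ⊆ F2  ⇒  h_max = 2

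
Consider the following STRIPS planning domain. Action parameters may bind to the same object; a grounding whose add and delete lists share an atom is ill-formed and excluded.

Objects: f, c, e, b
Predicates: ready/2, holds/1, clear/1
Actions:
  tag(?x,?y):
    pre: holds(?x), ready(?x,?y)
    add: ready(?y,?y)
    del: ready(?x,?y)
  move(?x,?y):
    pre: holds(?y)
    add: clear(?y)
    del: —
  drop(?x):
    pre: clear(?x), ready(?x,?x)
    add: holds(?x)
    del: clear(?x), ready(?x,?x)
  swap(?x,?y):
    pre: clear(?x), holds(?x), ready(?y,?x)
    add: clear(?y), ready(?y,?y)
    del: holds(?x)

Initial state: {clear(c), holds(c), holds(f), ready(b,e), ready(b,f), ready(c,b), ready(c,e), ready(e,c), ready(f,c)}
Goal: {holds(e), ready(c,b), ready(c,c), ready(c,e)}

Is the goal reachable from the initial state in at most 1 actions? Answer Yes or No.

1. tag(f,c)  →  {clear(c), holds(c), holds(f), ready(b,e), ready(b,f), ready(c,b), ready(c,c), ready(c,e), ready(e,c)}
2. swap(c,e)  →  {clear(c), clear(e), holds(f), ready(b,e), ready(b,f), ready(c,b), ready(c,c), ready(c,e), ready(e,c), ready(e,e)}
3. drop(e)  →  {clear(c), holds(e), holds(f), ready(b,e), ready(b,f), ready(c,b), ready(c,c), ready(c,e), ready(e,c)}
optimal plan length = 3; 3 > 1

No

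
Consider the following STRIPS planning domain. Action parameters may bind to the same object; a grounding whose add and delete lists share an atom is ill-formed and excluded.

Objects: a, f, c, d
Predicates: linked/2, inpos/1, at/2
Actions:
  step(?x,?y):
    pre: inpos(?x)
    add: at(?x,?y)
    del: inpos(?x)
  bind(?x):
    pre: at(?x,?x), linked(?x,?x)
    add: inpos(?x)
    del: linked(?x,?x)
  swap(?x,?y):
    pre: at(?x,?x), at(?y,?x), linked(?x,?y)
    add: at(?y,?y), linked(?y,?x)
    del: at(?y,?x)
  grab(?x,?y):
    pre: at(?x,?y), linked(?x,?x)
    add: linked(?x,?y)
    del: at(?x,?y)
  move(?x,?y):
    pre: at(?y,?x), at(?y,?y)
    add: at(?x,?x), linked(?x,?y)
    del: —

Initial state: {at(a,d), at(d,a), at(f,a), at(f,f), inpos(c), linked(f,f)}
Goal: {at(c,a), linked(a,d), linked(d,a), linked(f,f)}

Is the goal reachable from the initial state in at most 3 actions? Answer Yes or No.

1. step(c,a)  →  {at(a,d), at(c,a), at(d,a), at(f,a), at(f,f), linked(f,f)}
2. move(a,f)  →  {at(a,a), at(a,d), at(c,a), at(d,a), at(f,a), at(f,f), linked(a,f), linked(f,f)}
3. move(d,a)  →  {at(a,a), at(a,d), at(c,a), at(d,a), at(d,d), at(f,a), at(f,f), linked(a,f), linked(d,a), linked(f,f)}
4. swap(d,a)  →  {at(a,a), at(c,a), at(d,a), at(d,d), at(f,a), at(f,f), linked(a,d), linked(a,f), linked(d,a), linked(f,f)}
optimal plan length = 4; 4 > 3

No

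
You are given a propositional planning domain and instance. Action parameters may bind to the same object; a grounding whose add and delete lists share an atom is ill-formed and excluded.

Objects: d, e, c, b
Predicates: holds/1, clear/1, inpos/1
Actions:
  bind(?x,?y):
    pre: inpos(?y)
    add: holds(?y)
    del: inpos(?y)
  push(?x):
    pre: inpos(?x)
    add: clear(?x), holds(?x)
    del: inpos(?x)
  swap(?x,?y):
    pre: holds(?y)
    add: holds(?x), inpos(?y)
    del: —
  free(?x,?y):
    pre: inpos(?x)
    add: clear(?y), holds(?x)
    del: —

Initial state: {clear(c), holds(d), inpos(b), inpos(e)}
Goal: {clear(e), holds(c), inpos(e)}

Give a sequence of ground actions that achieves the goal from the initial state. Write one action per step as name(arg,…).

push(e); swap(c,e)

1. push(e)  →  {clear(c), clear(e), holds(d), holds(e), inpos(b)}
2. swap(c,e)  →  {clear(c), clear(e), holds(c), holds(d), holds(e), inpos(b), inpos(e)}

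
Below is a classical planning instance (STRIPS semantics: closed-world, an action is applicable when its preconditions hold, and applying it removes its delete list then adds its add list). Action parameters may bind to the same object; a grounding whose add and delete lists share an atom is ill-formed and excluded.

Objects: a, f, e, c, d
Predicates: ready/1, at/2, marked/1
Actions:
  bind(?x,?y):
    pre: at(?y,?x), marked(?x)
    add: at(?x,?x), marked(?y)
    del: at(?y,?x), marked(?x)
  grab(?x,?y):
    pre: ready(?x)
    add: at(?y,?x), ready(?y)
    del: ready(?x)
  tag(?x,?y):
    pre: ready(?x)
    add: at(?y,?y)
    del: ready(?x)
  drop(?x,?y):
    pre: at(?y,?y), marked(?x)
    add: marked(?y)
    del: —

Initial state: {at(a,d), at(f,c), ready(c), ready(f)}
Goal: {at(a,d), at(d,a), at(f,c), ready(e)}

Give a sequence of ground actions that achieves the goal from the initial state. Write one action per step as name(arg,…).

1. grab(f,a)  →  {at(a,d), at(a,f), at(f,c), ready(a), ready(c)}
2. grab(a,d)  →  {at(a,d), at(a,f), at(d,a), at(f,c), ready(c), ready(d)}
3. grab(c,e)  →  {at(a,d), at(a,f), at(d,a), at(e,c), at(f,c), ready(d), ready(e)}

grab(f,a); grab(a,d); grab(c,e)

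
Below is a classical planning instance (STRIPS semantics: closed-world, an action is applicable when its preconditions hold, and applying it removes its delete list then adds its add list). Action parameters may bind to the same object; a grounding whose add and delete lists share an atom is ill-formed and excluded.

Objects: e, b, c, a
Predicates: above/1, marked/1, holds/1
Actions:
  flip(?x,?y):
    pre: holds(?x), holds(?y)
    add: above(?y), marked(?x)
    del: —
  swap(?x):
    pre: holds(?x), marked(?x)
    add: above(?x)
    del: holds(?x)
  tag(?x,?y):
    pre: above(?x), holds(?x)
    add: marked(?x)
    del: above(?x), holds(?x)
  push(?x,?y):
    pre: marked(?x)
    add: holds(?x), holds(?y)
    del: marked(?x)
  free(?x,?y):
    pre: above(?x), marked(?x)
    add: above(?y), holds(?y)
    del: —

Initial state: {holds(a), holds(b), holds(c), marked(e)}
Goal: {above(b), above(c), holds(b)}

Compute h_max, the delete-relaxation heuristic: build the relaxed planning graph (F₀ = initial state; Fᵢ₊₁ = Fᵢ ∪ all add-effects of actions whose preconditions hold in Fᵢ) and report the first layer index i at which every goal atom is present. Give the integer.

F0 = init (4 atoms)
F1 = F0 ∪ {above(a), above(b), above(c), holds(e), marked(a), marked(b), marked(c)}  (11 atoms)
goal ⊆ F1  ⇒  h_max = 1

1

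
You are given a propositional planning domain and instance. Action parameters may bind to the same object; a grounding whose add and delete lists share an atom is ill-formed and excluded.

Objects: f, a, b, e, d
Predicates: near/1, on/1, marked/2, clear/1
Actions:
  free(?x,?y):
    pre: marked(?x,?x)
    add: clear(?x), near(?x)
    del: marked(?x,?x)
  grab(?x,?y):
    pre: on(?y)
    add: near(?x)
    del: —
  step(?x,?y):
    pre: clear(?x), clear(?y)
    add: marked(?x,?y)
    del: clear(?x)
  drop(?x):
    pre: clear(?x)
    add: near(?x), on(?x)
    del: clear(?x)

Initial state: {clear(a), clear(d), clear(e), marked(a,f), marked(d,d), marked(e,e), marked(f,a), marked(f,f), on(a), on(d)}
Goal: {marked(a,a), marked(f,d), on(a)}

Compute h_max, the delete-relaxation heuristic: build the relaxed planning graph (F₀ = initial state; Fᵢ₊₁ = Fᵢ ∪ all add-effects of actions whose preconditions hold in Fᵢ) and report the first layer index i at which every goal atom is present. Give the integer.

F0 = init (10 atoms)
F1 = F0 ∪ {clear(f), marked(a,a), marked(a,d), marked(a,e), marked(d,a), marked(d,e), marked(e,a), marked(e,d), near(a), near(b), near(d), near(e), near(f), on(e)}  (24 atoms)
F2 = F1 ∪ {marked(d,f), marked(e,f), marked(f,d), marked(f,e), on(f)}  (29 atoms)
goal ⊆ F2  ⇒  h_max = 2

2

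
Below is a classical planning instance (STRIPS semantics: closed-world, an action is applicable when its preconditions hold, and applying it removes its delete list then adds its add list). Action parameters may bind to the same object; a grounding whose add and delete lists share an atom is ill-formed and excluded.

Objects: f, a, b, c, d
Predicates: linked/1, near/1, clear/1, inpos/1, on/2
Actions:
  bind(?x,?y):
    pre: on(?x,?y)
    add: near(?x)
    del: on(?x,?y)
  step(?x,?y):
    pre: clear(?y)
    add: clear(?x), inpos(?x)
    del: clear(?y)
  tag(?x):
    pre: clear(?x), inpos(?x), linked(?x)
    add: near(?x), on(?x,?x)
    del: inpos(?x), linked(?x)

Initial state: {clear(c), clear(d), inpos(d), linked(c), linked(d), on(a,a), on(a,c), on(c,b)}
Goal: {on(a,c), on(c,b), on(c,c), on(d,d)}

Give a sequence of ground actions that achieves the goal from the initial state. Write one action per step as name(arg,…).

1. tag(d)  →  {clear(c), clear(d), linked(c), near(d), on(a,a), on(a,c), on(c,b), on(d,d)}
2. step(c,d)  →  {clear(c), inpos(c), linked(c), near(d), on(a,a), on(a,c), on(c,b), on(d,d)}
3. tag(c)  →  {clear(c), near(c), near(d), on(a,a), on(a,c), on(c,b), on(c,c), on(d,d)}

tag(d); step(c,d); tag(c)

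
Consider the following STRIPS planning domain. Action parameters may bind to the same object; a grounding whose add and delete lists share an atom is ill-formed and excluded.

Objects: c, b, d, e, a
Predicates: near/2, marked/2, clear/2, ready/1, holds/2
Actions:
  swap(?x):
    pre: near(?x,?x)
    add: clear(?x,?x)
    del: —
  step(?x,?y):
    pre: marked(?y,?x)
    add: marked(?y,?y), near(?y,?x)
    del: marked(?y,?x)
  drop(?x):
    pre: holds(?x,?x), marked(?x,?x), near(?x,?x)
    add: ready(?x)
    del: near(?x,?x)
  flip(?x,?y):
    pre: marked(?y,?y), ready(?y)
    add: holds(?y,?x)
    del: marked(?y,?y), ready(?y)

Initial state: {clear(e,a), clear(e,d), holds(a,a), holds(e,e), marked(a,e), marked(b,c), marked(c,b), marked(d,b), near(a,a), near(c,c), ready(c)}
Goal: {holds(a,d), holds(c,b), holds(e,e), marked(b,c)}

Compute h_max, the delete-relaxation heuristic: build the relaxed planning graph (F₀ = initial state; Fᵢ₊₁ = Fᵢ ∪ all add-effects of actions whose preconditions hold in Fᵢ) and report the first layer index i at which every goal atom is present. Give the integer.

F0 = init (11 atoms)
F1 = F0 ∪ {clear(a,a), clear(c,c), marked(a,a), marked(b,b), marked(c,c), marked(d,d), near(a,e), near(b,c), near(c,b), near(d,b)}  (21 atoms)
F2 = F1 ∪ {holds(c,a), holds(c,b), holds(c,c), holds(c,d), holds(c,e), ready(a)}  (27 atoms)
F3 = F2 ∪ {holds(a,b), holds(a,c), holds(a,d), holds(a,e)}  (31 atoms)
goal ⊆ F3  ⇒  h_max = 3

3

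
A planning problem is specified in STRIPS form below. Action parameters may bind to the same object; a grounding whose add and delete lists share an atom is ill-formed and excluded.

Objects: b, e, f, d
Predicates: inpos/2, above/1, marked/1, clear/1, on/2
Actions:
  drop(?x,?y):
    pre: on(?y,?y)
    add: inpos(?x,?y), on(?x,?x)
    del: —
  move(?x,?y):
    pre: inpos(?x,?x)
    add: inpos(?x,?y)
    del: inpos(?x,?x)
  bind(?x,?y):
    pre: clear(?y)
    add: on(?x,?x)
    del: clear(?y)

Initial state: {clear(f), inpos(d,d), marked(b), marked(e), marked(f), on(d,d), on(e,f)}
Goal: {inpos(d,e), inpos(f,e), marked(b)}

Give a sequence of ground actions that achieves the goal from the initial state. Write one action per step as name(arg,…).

1. drop(e,d)  →  {clear(f), inpos(d,d), inpos(e,d), marked(b), marked(e), marked(f), on(d,d), on(e,e), on(e,f)}
2. drop(f,e)  →  {clear(f), inpos(d,d), inpos(e,d), inpos(f,e), marked(b), marked(e), marked(f), on(d,d), on(e,e), on(e,f), on(f,f)}
3. drop(d,e)  →  {clear(f), inpos(d,d), inpos(d,e), inpos(e,d), inpos(f,e), marked(b), marked(e), marked(f), on(d,d), on(e,e), on(e,f), on(f,f)}

drop(e,d); drop(f,e); drop(d,e)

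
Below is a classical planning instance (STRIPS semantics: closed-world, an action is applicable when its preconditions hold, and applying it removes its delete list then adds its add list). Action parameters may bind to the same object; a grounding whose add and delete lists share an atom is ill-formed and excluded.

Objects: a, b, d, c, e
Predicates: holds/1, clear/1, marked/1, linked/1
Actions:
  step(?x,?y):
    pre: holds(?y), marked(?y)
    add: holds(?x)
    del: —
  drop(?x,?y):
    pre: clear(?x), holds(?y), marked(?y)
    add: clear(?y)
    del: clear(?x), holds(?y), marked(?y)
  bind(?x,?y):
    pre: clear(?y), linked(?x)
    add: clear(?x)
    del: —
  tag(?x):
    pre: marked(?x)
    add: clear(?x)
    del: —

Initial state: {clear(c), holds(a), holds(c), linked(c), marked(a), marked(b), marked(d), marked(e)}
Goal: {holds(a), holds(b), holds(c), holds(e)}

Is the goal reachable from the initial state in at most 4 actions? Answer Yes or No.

Yes

1. step(b,a)  →  {clear(c), holds(a), holds(b), holds(c), linked(c), marked(a), marked(b), marked(d), marked(e)}
2. step(e,a)  →  {clear(c), holds(a), holds(b), holds(c), holds(e), linked(c), marked(a), marked(b), marked(d), marked(e)}
optimal plan length = 2; 2 ≤ 4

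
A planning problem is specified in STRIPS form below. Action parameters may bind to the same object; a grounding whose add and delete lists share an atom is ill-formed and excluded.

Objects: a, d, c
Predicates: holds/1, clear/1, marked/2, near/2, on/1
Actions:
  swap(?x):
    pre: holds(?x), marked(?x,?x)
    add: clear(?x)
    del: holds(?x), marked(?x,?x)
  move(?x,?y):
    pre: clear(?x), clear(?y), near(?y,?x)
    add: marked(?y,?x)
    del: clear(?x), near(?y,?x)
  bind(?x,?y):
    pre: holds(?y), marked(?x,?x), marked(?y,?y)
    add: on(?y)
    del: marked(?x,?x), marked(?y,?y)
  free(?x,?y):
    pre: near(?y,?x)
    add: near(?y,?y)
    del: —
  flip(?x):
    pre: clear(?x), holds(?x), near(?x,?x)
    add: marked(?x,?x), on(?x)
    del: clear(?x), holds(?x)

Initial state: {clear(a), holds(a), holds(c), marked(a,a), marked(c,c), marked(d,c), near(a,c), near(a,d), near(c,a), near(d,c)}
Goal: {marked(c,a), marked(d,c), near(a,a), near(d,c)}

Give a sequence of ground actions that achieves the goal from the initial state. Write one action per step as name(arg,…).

swap(c); move(a,c); free(d,a)

1. swap(c)  →  {clear(a), clear(c), holds(a), marked(a,a), marked(d,c), near(a,c), near(a,d), near(c,a), near(d,c)}
2. move(a,c)  →  {clear(c), holds(a), marked(a,a), marked(c,a), marked(d,c), near(a,c), near(a,d), near(d,c)}
3. free(d,a)  →  {clear(c), holds(a), marked(a,a), marked(c,a), marked(d,c), near(a,a), near(a,c), near(a,d), near(d,c)}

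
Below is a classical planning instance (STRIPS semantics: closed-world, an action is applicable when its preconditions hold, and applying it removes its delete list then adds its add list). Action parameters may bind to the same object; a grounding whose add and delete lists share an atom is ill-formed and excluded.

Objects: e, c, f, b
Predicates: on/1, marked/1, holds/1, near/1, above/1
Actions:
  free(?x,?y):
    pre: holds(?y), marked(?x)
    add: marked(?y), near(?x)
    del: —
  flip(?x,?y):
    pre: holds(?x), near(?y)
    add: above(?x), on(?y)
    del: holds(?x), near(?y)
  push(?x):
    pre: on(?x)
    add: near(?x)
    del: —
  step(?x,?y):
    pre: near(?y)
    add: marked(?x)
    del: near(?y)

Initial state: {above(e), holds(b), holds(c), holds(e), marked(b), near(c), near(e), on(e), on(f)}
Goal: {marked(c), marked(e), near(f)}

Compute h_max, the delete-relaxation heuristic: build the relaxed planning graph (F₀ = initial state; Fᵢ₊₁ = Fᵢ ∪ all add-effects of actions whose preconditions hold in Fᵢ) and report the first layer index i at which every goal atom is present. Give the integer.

F0 = init (9 atoms)
F1 = F0 ∪ {above(b), above(c), marked(c), marked(e), marked(f), near(b), near(f), on(c)}  (17 atoms)
goal ⊆ F1  ⇒  h_max = 1

1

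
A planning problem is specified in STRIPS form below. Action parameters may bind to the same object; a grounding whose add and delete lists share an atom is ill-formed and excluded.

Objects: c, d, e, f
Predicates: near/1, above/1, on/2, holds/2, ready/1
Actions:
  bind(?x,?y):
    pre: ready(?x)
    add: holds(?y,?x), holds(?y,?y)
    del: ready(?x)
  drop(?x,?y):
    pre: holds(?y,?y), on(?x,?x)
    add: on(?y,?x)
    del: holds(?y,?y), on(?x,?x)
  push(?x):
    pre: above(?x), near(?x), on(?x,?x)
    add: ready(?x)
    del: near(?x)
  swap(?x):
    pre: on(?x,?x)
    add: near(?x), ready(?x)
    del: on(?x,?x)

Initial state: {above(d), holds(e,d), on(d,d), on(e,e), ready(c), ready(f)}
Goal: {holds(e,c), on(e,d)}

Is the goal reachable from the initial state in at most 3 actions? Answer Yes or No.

1. bind(c,e)  →  {above(d), holds(e,c), holds(e,d), holds(e,e), on(d,d), on(e,e), ready(f)}
2. drop(d,e)  →  {above(d), holds(e,c), holds(e,d), on(e,d), on(e,e), ready(f)}
optimal plan length = 2; 2 ≤ 3

Yes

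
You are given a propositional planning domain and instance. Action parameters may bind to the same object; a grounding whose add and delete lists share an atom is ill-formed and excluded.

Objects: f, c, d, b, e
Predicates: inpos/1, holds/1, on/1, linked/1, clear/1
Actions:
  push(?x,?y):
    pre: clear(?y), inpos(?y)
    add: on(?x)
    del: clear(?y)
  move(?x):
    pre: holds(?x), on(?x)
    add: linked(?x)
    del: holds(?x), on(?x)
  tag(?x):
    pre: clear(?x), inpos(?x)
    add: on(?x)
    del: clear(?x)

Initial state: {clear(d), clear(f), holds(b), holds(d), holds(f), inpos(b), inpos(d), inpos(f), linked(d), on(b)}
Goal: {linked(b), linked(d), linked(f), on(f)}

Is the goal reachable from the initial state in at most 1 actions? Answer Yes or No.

1. push(f,f)  →  {clear(d), holds(b), holds(d), holds(f), inpos(b), inpos(d), inpos(f), linked(d), on(b), on(f)}
2. move(f)  →  {clear(d), holds(b), holds(d), inpos(b), inpos(d), inpos(f), linked(d), linked(f), on(b)}
3. push(f,d)  →  {holds(b), holds(d), inpos(b), inpos(d), inpos(f), linked(d), linked(f), on(b), on(f)}
4. move(b)  →  {holds(d), inpos(b), inpos(d), inpos(f), linked(b), linked(d), linked(f), on(f)}
optimal plan length = 4; 4 > 1

No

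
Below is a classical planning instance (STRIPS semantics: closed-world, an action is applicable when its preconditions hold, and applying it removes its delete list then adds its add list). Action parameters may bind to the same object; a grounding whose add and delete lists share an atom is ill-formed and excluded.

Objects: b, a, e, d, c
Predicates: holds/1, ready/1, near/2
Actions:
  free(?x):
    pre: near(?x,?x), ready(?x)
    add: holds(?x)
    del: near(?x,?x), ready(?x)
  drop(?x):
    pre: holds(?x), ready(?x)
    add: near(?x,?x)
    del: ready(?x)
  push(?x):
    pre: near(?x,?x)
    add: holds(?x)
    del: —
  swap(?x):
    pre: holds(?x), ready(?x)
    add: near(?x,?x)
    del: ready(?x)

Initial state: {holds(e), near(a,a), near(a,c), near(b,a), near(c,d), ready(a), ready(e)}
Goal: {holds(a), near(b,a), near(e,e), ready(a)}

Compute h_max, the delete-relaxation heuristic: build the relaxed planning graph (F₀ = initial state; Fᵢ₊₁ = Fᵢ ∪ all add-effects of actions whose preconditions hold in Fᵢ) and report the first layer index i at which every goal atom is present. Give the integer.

1

F0 = init (7 atoms)
F1 = F0 ∪ {holds(a), near(e,e)}  (9 atoms)
goal ⊆ F1  ⇒  h_max = 1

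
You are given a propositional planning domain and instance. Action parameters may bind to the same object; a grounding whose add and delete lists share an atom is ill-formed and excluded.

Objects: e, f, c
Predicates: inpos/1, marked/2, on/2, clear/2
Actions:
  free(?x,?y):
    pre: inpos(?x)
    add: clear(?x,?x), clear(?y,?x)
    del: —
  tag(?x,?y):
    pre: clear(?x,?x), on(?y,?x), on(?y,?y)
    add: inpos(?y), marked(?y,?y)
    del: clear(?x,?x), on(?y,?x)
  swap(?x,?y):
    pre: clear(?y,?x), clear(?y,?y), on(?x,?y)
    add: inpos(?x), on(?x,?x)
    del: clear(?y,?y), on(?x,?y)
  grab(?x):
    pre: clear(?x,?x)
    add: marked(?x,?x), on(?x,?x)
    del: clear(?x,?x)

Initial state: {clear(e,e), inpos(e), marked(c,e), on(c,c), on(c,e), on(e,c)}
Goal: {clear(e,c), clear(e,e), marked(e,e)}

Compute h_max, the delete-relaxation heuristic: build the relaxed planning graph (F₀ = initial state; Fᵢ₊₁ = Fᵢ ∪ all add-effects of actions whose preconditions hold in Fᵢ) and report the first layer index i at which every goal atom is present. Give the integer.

F0 = init (6 atoms)
F1 = F0 ∪ {clear(c,e), clear(f,e), inpos(c), marked(c,c), marked(e,e), on(e,e)}  (12 atoms)
F2 = F1 ∪ {clear(c,c), clear(e,c), clear(f,c)}  (15 atoms)
goal ⊆ F2  ⇒  h_max = 2

2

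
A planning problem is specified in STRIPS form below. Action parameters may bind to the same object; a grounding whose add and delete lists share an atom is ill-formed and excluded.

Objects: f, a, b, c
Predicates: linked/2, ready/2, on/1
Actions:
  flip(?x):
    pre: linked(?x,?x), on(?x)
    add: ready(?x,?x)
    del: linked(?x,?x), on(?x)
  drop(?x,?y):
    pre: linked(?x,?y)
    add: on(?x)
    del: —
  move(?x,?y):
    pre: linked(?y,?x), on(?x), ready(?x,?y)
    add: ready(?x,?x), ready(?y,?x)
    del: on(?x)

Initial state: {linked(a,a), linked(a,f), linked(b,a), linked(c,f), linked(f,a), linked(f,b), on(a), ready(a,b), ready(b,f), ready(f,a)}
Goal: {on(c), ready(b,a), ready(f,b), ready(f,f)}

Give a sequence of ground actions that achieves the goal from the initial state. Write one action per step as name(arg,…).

drop(f,a); drop(b,a); drop(c,f); move(f,a); move(a,b); move(b,f)

1. drop(f,a)  →  {linked(a,a), linked(a,f), linked(b,a), linked(c,f), linked(f,a), linked(f,b), on(a), on(f), ready(a,b), ready(b,f), ready(f,a)}
2. drop(b,a)  →  {linked(a,a), linked(a,f), linked(b,a), linked(c,f), linked(f,a), linked(f,b), on(a), on(b), on(f), ready(a,b), ready(b,f), ready(f,a)}
3. drop(c,f)  →  {linked(a,a), linked(a,f), linked(b,a), linked(c,f), linked(f,a), linked(f,b), on(a), on(b), on(c), on(f), ready(a,b), ready(b,f), ready(f,a)}
4. move(f,a)  →  {linked(a,a), linked(a,f), linked(b,a), linked(c,f), linked(f,a), linked(f,b), on(a), on(b), on(c), ready(a,b), ready(a,f), ready(b,f), ready(f,a), ready(f,f)}
5. move(a,b)  →  {linked(a,a), linked(a,f), linked(b,a), linked(c,f), linked(f,a), linked(f,b), on(b), on(c), ready(a,a), ready(a,b), ready(a,f), ready(b,a), ready(b,f), ready(f,a), ready(f,f)}
6. move(b,f)  →  {linked(a,a), linked(a,f), linked(b,a), linked(c,f), linked(f,a), linked(f,b), on(c), ready(a,a), ready(a,b), ready(a,f), ready(b,a), ready(b,b), ready(b,f), ready(f,a), ready(f,b), ready(f,f)}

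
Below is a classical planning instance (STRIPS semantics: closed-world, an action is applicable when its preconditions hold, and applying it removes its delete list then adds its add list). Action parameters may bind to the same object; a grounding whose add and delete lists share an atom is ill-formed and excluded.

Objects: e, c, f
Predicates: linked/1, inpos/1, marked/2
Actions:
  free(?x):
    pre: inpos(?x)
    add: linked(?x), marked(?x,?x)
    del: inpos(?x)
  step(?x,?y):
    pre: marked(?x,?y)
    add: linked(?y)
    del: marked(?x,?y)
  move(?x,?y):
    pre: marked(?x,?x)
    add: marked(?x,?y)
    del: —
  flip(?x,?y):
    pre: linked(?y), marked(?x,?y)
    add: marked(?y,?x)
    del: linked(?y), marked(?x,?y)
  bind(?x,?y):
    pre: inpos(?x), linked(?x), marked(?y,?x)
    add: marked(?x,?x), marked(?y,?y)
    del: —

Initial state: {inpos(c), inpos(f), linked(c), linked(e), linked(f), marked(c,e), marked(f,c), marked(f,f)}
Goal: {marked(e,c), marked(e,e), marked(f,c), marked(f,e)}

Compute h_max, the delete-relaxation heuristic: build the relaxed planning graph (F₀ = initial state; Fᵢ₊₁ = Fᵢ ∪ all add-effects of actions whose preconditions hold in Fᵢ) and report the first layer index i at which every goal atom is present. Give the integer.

2

F0 = init (8 atoms)
F1 = F0 ∪ {marked(c,c), marked(c,f), marked(e,c), marked(f,e)}  (12 atoms)
F2 = F1 ∪ {marked(e,e), marked(e,f)}  (14 atoms)
goal ⊆ F2  ⇒  h_max = 2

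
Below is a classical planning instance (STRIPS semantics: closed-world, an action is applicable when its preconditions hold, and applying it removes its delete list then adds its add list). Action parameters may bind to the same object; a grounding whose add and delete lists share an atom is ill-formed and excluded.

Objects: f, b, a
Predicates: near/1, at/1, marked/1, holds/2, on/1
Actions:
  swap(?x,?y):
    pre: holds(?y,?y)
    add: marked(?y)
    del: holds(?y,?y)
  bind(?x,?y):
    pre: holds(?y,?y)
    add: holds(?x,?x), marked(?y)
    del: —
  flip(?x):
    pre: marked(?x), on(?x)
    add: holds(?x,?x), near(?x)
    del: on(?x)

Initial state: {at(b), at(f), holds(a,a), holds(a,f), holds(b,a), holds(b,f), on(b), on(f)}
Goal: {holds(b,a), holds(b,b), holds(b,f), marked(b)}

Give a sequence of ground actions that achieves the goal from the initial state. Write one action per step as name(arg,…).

1. bind(b,a)  →  {at(b), at(f), holds(a,a), holds(a,f), holds(b,a), holds(b,b), holds(b,f), marked(a), on(b), on(f)}
2. bind(f,b)  →  {at(b), at(f), holds(a,a), holds(a,f), holds(b,a), holds(b,b), holds(b,f), holds(f,f), marked(a), marked(b), on(b), on(f)}

bind(b,a); bind(f,b)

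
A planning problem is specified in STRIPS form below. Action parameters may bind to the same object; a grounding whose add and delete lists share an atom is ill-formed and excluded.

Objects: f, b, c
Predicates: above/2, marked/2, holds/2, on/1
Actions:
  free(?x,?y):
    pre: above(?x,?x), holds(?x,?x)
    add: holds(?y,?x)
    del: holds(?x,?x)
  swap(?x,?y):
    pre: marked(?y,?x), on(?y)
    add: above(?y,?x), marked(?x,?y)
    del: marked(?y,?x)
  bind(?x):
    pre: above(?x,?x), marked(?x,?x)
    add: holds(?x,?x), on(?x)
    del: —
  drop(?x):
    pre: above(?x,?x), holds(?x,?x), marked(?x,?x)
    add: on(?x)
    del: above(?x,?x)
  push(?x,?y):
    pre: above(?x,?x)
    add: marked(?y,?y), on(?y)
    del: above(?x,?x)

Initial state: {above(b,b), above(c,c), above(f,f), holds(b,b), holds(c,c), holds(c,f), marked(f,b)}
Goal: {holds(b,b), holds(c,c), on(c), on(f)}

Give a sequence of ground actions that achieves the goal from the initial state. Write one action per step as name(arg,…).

push(f,f); push(b,c)

1. push(f,f)  →  {above(b,b), above(c,c), holds(b,b), holds(c,c), holds(c,f), marked(f,b), marked(f,f), on(f)}
2. push(b,c)  →  {above(c,c), holds(b,b), holds(c,c), holds(c,f), marked(c,c), marked(f,b), marked(f,f), on(c), on(f)}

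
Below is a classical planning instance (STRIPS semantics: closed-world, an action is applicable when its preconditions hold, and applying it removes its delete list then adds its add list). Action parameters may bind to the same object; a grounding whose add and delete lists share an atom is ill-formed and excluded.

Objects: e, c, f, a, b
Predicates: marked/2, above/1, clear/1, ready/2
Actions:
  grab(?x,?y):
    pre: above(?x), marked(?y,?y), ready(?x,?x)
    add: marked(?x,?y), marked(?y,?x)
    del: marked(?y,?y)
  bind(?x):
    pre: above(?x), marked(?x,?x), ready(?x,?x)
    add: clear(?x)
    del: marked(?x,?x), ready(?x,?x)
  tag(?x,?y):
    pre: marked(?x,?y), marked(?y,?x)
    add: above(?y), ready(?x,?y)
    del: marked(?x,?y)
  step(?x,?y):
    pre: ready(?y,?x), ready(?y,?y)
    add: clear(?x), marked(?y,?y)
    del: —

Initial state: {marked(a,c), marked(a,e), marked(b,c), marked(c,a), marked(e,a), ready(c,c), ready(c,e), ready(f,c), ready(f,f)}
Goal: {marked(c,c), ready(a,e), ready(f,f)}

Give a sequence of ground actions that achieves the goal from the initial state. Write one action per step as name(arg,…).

tag(a,e); step(e,c)

1. tag(a,e)  →  {above(e), marked(a,c), marked(b,c), marked(c,a), marked(e,a), ready(a,e), ready(c,c), ready(c,e), ready(f,c), ready(f,f)}
2. step(e,c)  →  {above(e), clear(e), marked(a,c), marked(b,c), marked(c,a), marked(c,c), marked(e,a), ready(a,e), ready(c,c), ready(c,e), ready(f,c), ready(f,f)}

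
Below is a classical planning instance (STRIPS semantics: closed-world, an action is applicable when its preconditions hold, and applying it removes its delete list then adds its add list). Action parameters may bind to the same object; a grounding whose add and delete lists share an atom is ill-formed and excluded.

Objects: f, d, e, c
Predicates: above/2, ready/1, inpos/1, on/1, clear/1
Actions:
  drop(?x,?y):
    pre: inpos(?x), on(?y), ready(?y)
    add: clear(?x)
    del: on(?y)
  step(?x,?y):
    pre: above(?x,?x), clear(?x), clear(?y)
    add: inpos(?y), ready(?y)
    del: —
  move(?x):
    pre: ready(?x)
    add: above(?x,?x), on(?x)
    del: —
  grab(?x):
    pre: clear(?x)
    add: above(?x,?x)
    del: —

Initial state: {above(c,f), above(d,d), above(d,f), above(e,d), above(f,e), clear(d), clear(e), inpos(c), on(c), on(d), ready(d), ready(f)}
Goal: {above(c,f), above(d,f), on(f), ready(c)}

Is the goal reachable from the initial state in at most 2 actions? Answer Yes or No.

No

1. drop(c,d)  →  {above(c,f), above(d,d), above(d,f), above(e,d), above(f,e), clear(c), clear(d), clear(e), inpos(c), on(c), ready(d), ready(f)}
2. step(d,c)  →  {above(c,f), above(d,d), above(d,f), above(e,d), above(f,e), clear(c), clear(d), clear(e), inpos(c), on(c), ready(c), ready(d), ready(f)}
3. move(f)  →  {above(c,f), above(d,d), above(d,f), above(e,d), above(f,e), above(f,f), clear(c), clear(d), clear(e), inpos(c), on(c), on(f), ready(c), ready(d), ready(f)}
optimal plan length = 3; 3 > 2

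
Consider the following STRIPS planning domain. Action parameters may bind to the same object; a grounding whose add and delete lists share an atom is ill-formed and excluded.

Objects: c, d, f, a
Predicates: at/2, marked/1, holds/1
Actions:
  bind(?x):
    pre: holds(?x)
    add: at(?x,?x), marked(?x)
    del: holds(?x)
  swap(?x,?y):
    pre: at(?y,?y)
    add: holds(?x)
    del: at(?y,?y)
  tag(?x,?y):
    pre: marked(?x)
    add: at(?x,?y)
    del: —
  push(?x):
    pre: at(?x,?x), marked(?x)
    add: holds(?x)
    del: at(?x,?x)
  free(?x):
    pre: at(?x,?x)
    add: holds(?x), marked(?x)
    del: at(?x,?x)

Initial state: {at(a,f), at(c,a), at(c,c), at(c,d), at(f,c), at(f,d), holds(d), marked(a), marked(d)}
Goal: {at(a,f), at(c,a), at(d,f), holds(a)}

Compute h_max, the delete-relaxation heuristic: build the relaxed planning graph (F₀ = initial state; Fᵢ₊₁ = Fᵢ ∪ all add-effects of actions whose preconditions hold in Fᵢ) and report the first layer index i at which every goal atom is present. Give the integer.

1

F0 = init (9 atoms)
F1 = F0 ∪ {at(a,a), at(a,c), at(a,d), at(d,a), at(d,c), at(d,d), at(d,f), holds(a), holds(c), holds(f), marked(c)}  (20 atoms)
goal ⊆ F1  ⇒  h_max = 1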